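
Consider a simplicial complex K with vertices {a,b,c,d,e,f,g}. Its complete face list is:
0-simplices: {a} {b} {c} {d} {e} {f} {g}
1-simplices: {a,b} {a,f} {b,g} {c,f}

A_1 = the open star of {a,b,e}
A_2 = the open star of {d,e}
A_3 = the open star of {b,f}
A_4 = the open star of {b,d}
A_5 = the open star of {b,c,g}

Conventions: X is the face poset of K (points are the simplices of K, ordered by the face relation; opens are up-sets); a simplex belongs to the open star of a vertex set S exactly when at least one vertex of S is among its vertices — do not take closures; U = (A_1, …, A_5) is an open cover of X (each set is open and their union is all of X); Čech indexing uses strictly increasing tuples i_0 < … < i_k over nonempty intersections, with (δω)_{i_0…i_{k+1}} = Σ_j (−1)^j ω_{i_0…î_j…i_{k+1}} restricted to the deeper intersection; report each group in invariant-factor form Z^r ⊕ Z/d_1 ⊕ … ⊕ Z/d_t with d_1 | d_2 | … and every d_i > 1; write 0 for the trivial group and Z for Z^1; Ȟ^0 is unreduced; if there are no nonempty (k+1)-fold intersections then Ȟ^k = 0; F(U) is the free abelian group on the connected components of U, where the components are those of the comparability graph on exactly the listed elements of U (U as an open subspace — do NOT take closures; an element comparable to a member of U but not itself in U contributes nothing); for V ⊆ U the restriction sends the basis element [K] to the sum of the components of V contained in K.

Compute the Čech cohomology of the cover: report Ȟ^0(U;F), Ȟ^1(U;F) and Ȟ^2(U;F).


nerve simplices:
  A1={{a},{b},{e},{a,b},{a,f},{b,g}} A2={{d},{e}} A3={{b},{f},{a,b},{a,f},{b,g},{c,f}} A4={{b},{d},{a,b},{b,g}} A5={{b},{c},{g},{a,b},{b,g},{c,f}}
  A12={{e}} A13={{b},{a,b},{a,f},{b,g}} A14={{b},{a,b},{b,g}} A15={{b},{a,b},{b,g}} A24={{d}} A34={{b},{a,b},{b,g}} A35={{b},{a,b},{b,g},{c,f}} A45={{b},{a,b},{b,g}}
  A134={{b},{a,b},{b,g}} A135={{b},{a,b},{b,g}} A145={{b},{a,b},{b,g}} A345={{b},{a,b},{b,g}}
  A1345={{b},{a,b},{b,g}}
components per intersection:
  A1: {{a},{b},{a,b},{a,f},{b,g}} {{e}}
  A2: {{d}} {{e}}
  A3: {{b},{a,b},{b,g}} {{f},{a,f},{c,f}}
  A4: {{b},{a,b},{b,g}} {{d}}
  A5: {{b},{g},{a,b},{b,g}} {{c},{c,f}}
  A12: {{e}}
  A13: {{b},{a,b},{b,g}} {{a,f}}
  A14: {{b},{a,b},{b,g}}
  A15: {{b},{a,b},{b,g}}
  A24: {{d}}
  A34: {{b},{a,b},{b,g}}
  A35: {{b},{a,b},{b,g}} {{c,f}}
  A45: {{b},{a,b},{b,g}}
  A134: {{b},{a,b},{b,g}}
  A135: {{b},{a,b},{b,g}}
  A145: {{b},{a,b},{b,g}}
  A345: {{b},{a,b},{b,g}}
  A1345: {{b},{a,b},{b,g}}
C dims 10,10,4,1; δ0: rk 7, SNF 1^7; δ1: rk 3, SNF 1^3; δ2: rk 1, SNF 1^1
degree 0: 10−7−0 = 3 → Ȟ^0 ≅ Z^3
degree 1: 10−3−7 = 0 → Ȟ^1 ≅ 0
degree 2: 4−1−3 = 0 → Ȟ^2 ≅ 0

Ȟ^0 ≅ Z^3; Ȟ^1 ≅ 0; Ȟ^2 ≅ 0


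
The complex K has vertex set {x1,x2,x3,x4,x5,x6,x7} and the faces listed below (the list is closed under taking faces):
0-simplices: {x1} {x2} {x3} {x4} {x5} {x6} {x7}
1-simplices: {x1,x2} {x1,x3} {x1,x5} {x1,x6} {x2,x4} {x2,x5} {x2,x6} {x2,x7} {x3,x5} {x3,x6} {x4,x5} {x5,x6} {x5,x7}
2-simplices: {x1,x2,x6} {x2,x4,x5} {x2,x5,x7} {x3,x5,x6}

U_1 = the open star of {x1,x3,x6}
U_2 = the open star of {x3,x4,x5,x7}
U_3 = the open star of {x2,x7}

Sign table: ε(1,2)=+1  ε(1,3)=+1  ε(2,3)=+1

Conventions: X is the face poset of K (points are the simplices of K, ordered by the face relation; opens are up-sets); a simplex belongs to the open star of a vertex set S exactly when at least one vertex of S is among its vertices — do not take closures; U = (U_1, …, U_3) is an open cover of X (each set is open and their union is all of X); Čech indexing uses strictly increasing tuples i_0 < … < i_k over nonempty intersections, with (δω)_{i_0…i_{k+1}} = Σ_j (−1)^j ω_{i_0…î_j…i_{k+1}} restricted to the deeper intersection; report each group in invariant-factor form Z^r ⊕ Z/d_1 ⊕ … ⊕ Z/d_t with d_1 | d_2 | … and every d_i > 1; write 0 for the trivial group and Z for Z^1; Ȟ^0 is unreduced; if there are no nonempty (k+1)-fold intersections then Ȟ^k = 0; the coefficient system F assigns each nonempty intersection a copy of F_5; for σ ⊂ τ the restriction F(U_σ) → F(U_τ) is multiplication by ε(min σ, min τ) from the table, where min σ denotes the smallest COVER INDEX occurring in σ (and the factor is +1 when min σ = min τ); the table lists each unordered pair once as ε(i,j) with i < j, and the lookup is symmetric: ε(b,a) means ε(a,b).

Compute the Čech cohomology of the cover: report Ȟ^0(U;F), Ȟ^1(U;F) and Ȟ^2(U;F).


nonempty intersections:
  U1={{x1},{x3},{x6},{x1,x2},{x1,x3},{x1,x5},{x1,x6},{x2,x6},{x3,x5},{x3,x6},{x5,x6},{x1,x2,x6},{x3,x5,x6}} U2={{x3},{x4},{x5},{x7},{x1,x3},{x1,x5},{x2,x4},{x2,x5},{x2,x7},{x3,x5},{x3,x6},{x4,x5},{x5,x6},{x5,x7},{x2,x4,x5},{x2,x5,x7},{x3,x5,x6}} U3={{x2},{x7},{x1,x2},{x2,x4},{x2,x5},{x2,x6},{x2,x7},{x5,x7},{x1,x2,x6},{x2,x4,x5},{x2,x5,x7}}
  U12={{x3},{x1,x3},{x1,x5},{x3,x5},{x3,x6},{x5,x6},{x3,x5,x6}} U13={{x1,x2},{x2,x6},{x1,x2,x6}} U23={{x7},{x2,x4},{x2,x5},{x2,x7},{x5,x7},{x2,x4,x5},{x2,x5,x7}}
C dims 3,3; δ0: rk_F5 2
Ȟ^0: (3−2)−0=1 ⇒ Z/5
Ȟ^1: (3−0)−2=1 ⇒ Z/5
Ȟ^2: (0−0)−0=0 ⇒ 0

Ȟ^0 ≅ Z/5, Ȟ^1 ≅ Z/5, Ȟ^2 ≅ 0


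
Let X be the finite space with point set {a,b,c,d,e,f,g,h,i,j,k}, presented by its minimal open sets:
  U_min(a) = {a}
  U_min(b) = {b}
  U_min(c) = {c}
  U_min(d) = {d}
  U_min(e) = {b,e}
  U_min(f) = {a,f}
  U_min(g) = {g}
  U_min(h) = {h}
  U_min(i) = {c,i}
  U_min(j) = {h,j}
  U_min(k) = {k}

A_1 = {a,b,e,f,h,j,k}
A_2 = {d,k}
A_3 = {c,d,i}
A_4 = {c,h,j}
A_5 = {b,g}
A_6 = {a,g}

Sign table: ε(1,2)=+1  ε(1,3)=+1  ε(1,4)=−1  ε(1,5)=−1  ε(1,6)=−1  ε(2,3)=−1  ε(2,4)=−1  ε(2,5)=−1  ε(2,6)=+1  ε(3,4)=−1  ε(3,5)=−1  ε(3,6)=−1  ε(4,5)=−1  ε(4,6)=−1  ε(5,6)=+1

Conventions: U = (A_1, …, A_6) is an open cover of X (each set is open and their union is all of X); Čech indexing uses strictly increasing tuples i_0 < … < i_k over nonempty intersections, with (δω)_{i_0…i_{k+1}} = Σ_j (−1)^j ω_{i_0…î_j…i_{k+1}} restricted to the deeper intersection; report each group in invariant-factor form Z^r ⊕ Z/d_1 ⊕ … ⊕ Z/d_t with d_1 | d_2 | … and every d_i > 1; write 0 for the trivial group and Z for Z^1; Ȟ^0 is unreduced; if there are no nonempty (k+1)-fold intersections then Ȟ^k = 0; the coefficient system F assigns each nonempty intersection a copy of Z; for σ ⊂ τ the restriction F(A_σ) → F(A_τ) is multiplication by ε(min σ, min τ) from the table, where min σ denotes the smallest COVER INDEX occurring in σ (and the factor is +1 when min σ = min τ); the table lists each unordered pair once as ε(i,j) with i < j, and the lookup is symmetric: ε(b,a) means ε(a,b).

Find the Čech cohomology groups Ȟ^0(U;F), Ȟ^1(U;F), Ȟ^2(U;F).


Ȟ^0(U;F) ≅ 0, Ȟ^1(U;F) ≅ Z ⊕ Z/2 and Ȟ^2(U;F) ≅ 0

nonempty overlaps:
  A12={k} A14={h,j} A15={b} A16={a} A23={d} A34={c} A56={g}
C dims 6,7; δ0: rk 6, SNF 1^5·2
degree 0: 6−6−0 = 0 → Ȟ^0 ≅ 0
degree 1: 7−0−6 = 1 plus torsion [2] → Ȟ^1 ≅ Z ⊕ Z/2
degree 2: 0−0−0 = 0 → Ȟ^2 ≅ 0


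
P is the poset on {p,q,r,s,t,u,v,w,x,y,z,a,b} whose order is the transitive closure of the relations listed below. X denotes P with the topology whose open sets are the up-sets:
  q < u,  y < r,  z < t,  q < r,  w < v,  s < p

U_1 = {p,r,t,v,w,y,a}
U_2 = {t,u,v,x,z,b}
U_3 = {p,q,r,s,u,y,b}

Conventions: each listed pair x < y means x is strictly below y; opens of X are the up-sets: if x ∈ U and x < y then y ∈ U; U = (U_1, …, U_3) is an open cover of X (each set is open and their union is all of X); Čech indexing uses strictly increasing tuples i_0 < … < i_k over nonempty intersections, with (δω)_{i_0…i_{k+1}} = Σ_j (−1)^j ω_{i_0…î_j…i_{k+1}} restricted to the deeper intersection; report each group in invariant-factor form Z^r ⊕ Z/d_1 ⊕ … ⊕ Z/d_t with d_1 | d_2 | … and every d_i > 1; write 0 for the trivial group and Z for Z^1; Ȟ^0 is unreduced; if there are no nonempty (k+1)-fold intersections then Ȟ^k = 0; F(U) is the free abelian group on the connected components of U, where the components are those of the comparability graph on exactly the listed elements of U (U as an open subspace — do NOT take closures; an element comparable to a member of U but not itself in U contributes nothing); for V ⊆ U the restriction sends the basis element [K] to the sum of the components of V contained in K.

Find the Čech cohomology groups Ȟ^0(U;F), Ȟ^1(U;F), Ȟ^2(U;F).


Ȟ^0 = Z^7,  Ȟ^1 = 0,  Ȟ^2 = 0

nonempty intersections:
  U12={t,v} U13={p,r,y} U23={u,b}
components per intersection:
  U1: {p} {r,y} {t} {v,w} {a}
  U2: {t,z} {u} {v} {x} {b}
  U3: {p,s} {q,r,u,y} {b}
  U12: {t} {v}
  U13: {p} {r,y}
  U23: {u} {b}
C dims 13,6; δ0: rk 6, SNF 1^6
Ȟ^0: (13−6)−0=7 ⇒ Z^7
Ȟ^1: (6−0)−6=0 ⇒ 0
Ȟ^2: (0−0)−0=0 ⇒ 0


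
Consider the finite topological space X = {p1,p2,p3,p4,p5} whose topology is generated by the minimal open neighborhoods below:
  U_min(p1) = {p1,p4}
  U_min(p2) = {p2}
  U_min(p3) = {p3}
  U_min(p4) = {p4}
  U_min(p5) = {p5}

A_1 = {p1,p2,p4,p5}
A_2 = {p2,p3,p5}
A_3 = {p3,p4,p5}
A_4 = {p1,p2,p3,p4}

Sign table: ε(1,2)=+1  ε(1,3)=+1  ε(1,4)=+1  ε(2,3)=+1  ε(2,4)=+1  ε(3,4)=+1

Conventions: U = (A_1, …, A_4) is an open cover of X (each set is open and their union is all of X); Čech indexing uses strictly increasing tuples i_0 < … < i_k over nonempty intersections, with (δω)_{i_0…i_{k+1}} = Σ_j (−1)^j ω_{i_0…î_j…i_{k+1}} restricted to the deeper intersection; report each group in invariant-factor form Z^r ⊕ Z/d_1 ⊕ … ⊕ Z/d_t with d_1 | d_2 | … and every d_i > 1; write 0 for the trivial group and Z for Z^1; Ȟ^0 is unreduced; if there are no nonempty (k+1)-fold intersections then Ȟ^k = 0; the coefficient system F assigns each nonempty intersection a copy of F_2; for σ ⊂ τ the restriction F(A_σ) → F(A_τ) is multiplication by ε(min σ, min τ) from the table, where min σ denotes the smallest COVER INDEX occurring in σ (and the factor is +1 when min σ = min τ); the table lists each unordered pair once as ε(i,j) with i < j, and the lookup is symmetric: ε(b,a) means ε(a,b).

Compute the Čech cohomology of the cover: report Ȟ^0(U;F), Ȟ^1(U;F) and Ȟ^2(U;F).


nonempty intersections:
  A12={p2,p5} A13={p4,p5} A14={p1,p2,p4} A23={p3,p5} A24={p2,p3} A34={p3,p4}
  A123={p5} A124={p2} A134={p4} A234={p3}
C dims 4,6,4; δ0: rk_F2 3; δ1: rk_F2 3
Ȟ^0: (4−3)−0=1 ⇒ Z/2
Ȟ^1: (6−3)−3=0 ⇒ 0
Ȟ^2: (4−0)−3=1 ⇒ Z/2

Ȟ^0 ≅ Z/2, Ȟ^1 ≅ 0 and Ȟ^2 ≅ Z/2


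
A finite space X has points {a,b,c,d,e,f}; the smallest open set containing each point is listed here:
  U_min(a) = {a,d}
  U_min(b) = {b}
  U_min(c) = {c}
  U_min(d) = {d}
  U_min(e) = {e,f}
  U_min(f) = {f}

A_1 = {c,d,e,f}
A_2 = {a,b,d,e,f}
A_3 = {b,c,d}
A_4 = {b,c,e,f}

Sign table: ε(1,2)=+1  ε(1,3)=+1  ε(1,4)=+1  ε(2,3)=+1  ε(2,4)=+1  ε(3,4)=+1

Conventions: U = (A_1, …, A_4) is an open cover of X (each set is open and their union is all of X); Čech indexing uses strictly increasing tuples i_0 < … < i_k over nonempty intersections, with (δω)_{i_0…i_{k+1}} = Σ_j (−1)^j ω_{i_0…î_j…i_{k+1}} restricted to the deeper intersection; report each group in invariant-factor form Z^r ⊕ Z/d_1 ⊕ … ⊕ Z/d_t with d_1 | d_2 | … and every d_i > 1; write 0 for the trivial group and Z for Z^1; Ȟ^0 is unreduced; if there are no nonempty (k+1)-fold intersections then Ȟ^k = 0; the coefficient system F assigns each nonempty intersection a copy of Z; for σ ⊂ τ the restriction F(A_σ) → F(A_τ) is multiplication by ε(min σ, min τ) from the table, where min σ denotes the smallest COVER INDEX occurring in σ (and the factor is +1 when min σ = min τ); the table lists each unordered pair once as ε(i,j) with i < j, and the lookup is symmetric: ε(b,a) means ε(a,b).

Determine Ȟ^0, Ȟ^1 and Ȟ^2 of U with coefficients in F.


Ȟ^0 ≅ Z, Ȟ^1 ≅ 0 and Ȟ^2 ≅ Z

nerve simplices:
  A12={d,e,f} A13={c,d} A14={c,e,f} A23={b,d} A24={b,e,f} A34={b,c}
  A123={d} A124={e,f} A134={c} A234={b}
C dims 4,6,4; δ0: rk 3, SNF 1^3; δ1: rk 3, SNF 1^3
degree 0: 4−3−0 = 1 → Ȟ^0 ≅ Z
degree 1: 6−3−3 = 0 → Ȟ^1 ≅ 0
degree 2: 4−0−3 = 1 → Ȟ^2 ≅ Z


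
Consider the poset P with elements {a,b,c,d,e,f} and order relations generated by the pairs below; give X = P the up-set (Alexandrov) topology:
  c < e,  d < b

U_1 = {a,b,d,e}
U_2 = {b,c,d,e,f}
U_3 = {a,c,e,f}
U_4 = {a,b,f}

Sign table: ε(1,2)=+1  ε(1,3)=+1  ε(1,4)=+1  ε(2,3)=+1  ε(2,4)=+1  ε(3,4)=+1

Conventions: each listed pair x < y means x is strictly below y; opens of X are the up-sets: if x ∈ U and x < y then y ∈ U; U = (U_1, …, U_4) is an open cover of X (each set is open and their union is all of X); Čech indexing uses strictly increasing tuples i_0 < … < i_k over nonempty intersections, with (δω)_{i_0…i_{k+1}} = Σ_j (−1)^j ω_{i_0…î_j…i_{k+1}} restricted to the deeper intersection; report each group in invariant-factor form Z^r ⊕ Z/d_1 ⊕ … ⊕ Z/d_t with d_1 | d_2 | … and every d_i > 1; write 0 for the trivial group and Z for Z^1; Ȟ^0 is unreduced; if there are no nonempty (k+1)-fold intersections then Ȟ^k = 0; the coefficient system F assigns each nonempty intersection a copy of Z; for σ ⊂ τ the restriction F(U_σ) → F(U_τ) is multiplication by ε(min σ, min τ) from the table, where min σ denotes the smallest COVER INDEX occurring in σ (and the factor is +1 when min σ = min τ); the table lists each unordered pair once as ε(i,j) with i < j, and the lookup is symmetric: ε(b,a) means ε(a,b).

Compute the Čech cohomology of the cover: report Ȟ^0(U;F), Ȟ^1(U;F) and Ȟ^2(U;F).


nerve of the cover:
  U12={b,d,e} U13={a,e} U14={a,b} U23={c,e,f} U24={b,f} U34={a,f}
  U123={e} U124={b} U134={a} U234={f}
C dims 4,6,4; δ0: rk 3, SNF 1^3; δ1: rk 3, SNF 1^3
Ȟ^0 = (4 − 3) − 0 = 1, so Ȟ^0 ≅ Z
Ȟ^1 = (6 − 3) − 3 = 0, so Ȟ^1 ≅ 0
Ȟ^2 = (4 − 0) − 3 = 1, so Ȟ^2 ≅ Z

Ȟ^0 = Z, Ȟ^1 = 0, Ȟ^2 = Z


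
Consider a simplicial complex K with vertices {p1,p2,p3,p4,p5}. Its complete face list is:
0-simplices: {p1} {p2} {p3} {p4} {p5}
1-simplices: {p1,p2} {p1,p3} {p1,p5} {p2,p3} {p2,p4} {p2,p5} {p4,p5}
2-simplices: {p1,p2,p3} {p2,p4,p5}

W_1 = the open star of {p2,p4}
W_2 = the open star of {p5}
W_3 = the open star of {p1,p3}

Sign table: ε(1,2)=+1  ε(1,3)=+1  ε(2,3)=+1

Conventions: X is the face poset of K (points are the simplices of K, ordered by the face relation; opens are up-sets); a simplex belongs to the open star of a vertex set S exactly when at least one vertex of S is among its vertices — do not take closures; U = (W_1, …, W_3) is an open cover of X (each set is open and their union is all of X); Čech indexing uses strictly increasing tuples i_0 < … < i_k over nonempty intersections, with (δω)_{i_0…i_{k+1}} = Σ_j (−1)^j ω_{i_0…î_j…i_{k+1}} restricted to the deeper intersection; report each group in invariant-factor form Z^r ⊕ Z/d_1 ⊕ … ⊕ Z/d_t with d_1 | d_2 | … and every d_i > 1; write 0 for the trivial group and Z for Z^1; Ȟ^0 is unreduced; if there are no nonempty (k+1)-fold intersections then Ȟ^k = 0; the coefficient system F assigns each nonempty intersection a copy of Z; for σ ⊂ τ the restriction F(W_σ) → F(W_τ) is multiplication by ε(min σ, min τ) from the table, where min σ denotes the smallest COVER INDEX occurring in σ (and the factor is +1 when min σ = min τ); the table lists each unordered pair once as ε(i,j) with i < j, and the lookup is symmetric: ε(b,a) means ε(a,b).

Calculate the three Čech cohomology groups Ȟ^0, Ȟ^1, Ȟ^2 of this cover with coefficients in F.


nonempty intersections:
  W1={{p2},{p4},{p1,p2},{p2,p3},{p2,p4},{p2,p5},{p4,p5},{p1,p2,p3},{p2,p4,p5}} W2={{p5},{p1,p5},{p2,p5},{p4,p5},{p2,p4,p5}} W3={{p1},{p3},{p1,p2},{p1,p3},{p1,p5},{p2,p3},{p1,p2,p3}}
  W12={{p2,p5},{p4,p5},{p2,p4,p5}} W13={{p1,p2},{p2,p3},{p1,p2,p3}} W23={{p1,p5}}
C dims 3,3; δ0: rk 2, SNF 1^2
Ȟ^0: (3−2)−0=1 ⇒ Z
Ȟ^1: (3−0)−2=1 ⇒ Z
Ȟ^2: (0−0)−0=0 ⇒ 0

Ȟ^0 = Z, Ȟ^1 = Z and Ȟ^2 = 0


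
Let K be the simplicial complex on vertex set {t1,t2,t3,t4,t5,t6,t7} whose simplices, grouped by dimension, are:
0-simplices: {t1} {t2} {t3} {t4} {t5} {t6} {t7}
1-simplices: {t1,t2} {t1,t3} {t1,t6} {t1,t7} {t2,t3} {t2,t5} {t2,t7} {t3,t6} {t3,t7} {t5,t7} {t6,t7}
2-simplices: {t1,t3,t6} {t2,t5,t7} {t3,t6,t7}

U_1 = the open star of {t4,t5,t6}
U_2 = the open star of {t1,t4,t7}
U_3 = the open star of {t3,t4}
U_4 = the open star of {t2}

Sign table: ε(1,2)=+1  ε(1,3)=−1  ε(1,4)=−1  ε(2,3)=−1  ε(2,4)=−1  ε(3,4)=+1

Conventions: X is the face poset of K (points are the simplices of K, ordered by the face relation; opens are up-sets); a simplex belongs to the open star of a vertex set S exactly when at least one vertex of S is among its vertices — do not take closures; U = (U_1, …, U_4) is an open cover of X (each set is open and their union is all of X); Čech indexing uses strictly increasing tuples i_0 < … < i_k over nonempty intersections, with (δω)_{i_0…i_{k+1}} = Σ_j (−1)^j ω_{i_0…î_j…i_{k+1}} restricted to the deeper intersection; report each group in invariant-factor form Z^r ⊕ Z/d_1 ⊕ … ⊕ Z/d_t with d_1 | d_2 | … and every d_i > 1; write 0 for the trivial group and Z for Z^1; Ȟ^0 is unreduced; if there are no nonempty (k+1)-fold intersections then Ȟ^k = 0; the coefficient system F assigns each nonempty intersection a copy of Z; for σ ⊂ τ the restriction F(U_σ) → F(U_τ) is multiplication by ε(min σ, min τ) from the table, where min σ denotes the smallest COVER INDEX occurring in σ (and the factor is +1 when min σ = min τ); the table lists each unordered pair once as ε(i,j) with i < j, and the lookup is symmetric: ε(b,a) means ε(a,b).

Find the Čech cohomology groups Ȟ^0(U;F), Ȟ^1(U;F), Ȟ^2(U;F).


nonempty overlaps:
  U1={{t4},{t5},{t6},{t1,t6},{t2,t5},{t3,t6},{t5,t7},{t6,t7},{t1,t3,t6},{t2,t5,t7},{t3,t6,t7}} U2={{t1},{t4},{t7},{t1,t2},{t1,t3},{t1,t6},{t1,t7},{t2,t7},{t3,t7},{t5,t7},{t6,t7},{t1,t3,t6},{t2,t5,t7},{t3,t6,t7}} U3={{t3},{t4},{t1,t3},{t2,t3},{t3,t6},{t3,t7},{t1,t3,t6},{t3,t6,t7}} U4={{t2},{t1,t2},{t2,t3},{t2,t5},{t2,t7},{t2,t5,t7}}
  U12={{t4},{t1,t6},{t5,t7},{t6,t7},{t1,t3,t6},{t2,t5,t7},{t3,t6,t7}} U13={{t4},{t3,t6},{t1,t3,t6},{t3,t6,t7}} U14={{t2,t5},{t2,t5,t7}} U23={{t4},{t1,t3},{t3,t7},{t1,t3,t6},{t3,t6,t7}} U24={{t1,t2},{t2,t7},{t2,t5,t7}} U34={{t2,t3}}
  U123={{t4},{t1,t3,t6},{t3,t6,t7}} U124={{t2,t5,t7}}
C dims 4,6,2; δ0: rk 3, SNF 1^3; δ1: rk 2, SNF 1^2
degree 0: 4−3−0 = 1 → Ȟ^0 ≅ Z
degree 1: 6−2−3 = 1 → Ȟ^1 ≅ Z
degree 2: 2−0−2 = 0 → Ȟ^2 ≅ 0

Ȟ^0 = Z, Ȟ^1 = Z and Ȟ^2 = 0


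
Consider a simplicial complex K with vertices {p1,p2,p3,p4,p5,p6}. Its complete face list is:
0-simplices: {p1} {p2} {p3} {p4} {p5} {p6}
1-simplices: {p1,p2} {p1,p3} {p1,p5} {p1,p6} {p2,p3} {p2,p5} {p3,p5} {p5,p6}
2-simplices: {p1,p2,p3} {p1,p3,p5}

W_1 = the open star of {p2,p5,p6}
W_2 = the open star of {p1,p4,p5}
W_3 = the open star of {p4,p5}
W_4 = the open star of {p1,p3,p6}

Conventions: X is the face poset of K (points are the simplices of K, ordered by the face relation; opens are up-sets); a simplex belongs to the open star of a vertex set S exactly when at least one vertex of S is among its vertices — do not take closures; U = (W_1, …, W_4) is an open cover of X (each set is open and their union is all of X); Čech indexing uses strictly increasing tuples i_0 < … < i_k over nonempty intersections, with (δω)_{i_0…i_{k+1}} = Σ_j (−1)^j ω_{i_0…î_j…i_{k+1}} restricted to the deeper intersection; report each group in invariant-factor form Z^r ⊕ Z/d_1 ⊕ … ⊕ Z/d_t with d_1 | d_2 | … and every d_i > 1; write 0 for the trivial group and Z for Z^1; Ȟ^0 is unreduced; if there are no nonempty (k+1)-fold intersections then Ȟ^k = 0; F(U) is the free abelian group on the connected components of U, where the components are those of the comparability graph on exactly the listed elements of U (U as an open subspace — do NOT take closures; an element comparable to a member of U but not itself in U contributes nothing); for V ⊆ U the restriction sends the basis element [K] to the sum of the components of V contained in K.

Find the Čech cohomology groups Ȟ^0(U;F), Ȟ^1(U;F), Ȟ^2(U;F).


Ȟ^0 = Z^2, Ȟ^1 = Z^2 and Ȟ^2 = 0

cover nerve:
  W1={{p2},{p5},{p6},{p1,p2},{p1,p5},{p1,p6},{p2,p3},{p2,p5},{p3,p5},{p5,p6},{p1,p2,p3},{p1,p3,p5}} W2={{p1},{p4},{p5},{p1,p2},{p1,p3},{p1,p5},{p1,p6},{p2,p5},{p3,p5},{p5,p6},{p1,p2,p3},{p1,p3,p5}} W3={{p4},{p5},{p1,p5},{p2,p5},{p3,p5},{p5,p6},{p1,p3,p5}} W4={{p1},{p3},{p6},{p1,p2},{p1,p3},{p1,p5},{p1,p6},{p2,p3},{p3,p5},{p5,p6},{p1,p2,p3},{p1,p3,p5}}
  W12={{p5},{p1,p2},{p1,p5},{p1,p6},{p2,p5},{p3,p5},{p5,p6},{p1,p2,p3},{p1,p3,p5}} W13={{p5},{p1,p5},{p2,p5},{p3,p5},{p5,p6},{p1,p3,p5}} W14={{p6},{p1,p2},{p1,p5},{p1,p6},{p2,p3},{p3,p5},{p5,p6},{p1,p2,p3},{p1,p3,p5}} W23={{p4},{p5},{p1,p5},{p2,p5},{p3,p5},{p5,p6},{p1,p3,p5}} W24={{p1},{p1,p2},{p1,p3},{p1,p5},{p1,p6},{p3,p5},{p5,p6},{p1,p2,p3},{p1,p3,p5}} W34={{p1,p5},{p3,p5},{p5,p6},{p1,p3,p5}}
  W123={{p5},{p1,p5},{p2,p5},{p3,p5},{p5,p6},{p1,p3,p5}} W124={{p1,p2},{p1,p5},{p1,p6},{p3,p5},{p5,p6},{p1,p2,p3},{p1,p3,p5}} W134={{p1,p5},{p3,p5},{p5,p6},{p1,p3,p5}} W234={{p1,p5},{p3,p5},{p5,p6},{p1,p3,p5}}
  W1234={{p1,p5},{p3,p5},{p5,p6},{p1,p3,p5}}
components per intersection:
  W1: {{p2},{p5},{p6},{p1,p2},{p1,p5},{p1,p6},{p2,p3},{p2,p5},{p3,p5},{p5,p6},{p1,p2,p3},{p1,p3,p5}}
  W2: {{p1},{p5},{p1,p2},{p1,p3},{p1,p5},{p1,p6},{p2,p5},{p3,p5},{p5,p6},{p1,p2,p3},{p1,p3,p5}} {{p4}}
  W3: {{p4}} {{p5},{p1,p5},{p2,p5},{p3,p5},{p5,p6},{p1,p3,p5}}
  W4: {{p1},{p3},{p6},{p1,p2},{p1,p3},{p1,p5},{p1,p6},{p2,p3},{p3,p5},{p5,p6},{p1,p2,p3},{p1,p3,p5}}
  W12: {{p5},{p1,p5},{p2,p5},{p3,p5},{p5,p6},{p1,p3,p5}} {{p1,p2},{p1,p2,p3}} {{p1,p6}}
  W13: {{p5},{p1,p5},{p2,p5},{p3,p5},{p5,p6},{p1,p3,p5}}
  W14: {{p6},{p1,p6},{p5,p6}} {{p1,p2},{p2,p3},{p1,p2,p3}} {{p1,p5},{p3,p5},{p1,p3,p5}}
  W23: {{p4}} {{p5},{p1,p5},{p2,p5},{p3,p5},{p5,p6},{p1,p3,p5}}
  W24: {{p1},{p1,p2},{p1,p3},{p1,p5},{p1,p6},{p3,p5},{p1,p2,p3},{p1,p3,p5}} {{p5,p6}}
  W34: {{p1,p5},{p3,p5},{p1,p3,p5}} {{p5,p6}}
  W123: {{p5},{p1,p5},{p2,p5},{p3,p5},{p5,p6},{p1,p3,p5}}
  W124: {{p1,p2},{p1,p2,p3}} {{p1,p5},{p3,p5},{p1,p3,p5}} {{p1,p6}} {{p5,p6}}
  W134: {{p1,p5},{p3,p5},{p1,p3,p5}} {{p5,p6}}
  W234: {{p1,p5},{p3,p5},{p1,p3,p5}} {{p5,p6}}
  W1234: {{p1,p5},{p3,p5},{p1,p3,p5}} {{p5,p6}}
C dims 6,13,9,2; δ0: rk 4, SNF 1^4; δ1: rk 7, SNF 1^7; δ2: rk 2, SNF 1^2
Ȟ^0: (6−4)−0=2 ⇒ Z^2
Ȟ^1: (13−7)−4=2 ⇒ Z^2
Ȟ^2: (9−2)−7=0 ⇒ 0


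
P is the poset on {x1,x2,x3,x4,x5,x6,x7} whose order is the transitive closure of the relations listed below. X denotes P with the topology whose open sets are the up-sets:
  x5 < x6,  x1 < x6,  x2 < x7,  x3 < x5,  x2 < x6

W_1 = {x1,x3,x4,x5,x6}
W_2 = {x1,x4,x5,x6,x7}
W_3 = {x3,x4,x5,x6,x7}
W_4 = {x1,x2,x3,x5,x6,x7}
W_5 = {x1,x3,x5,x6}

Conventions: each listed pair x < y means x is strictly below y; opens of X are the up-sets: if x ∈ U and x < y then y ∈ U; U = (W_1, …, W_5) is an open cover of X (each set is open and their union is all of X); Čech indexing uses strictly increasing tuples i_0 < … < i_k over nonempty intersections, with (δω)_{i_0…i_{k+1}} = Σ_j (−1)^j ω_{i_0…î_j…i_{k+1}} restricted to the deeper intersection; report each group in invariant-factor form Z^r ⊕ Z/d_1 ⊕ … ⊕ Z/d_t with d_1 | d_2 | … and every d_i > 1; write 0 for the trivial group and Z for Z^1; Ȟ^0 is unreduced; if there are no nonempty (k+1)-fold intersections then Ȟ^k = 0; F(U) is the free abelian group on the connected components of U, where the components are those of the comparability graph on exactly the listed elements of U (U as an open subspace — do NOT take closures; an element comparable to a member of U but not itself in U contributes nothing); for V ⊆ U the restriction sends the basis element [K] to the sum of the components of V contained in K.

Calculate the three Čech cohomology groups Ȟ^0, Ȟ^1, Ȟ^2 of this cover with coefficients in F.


Ȟ^0 = Z^2; Ȟ^1 = 0; Ȟ^2 = 0

nonempty overlaps:
  W12={x1,x4,x5,x6} W13={x3,x4,x5,x6} W14={x1,x3,x5,x6} W15={x1,x3,x5,x6} W23={x4,x5,x6,x7} W24={x1,x5,x6,x7} W25={x1,x5,x6} W34={x3,x5,x6,x7} W35={x3,x5,x6} W45={x1,x3,x5,x6}
  W123={x4,x5,x6} W124={x1,x5,x6} W125={x1,x5,x6} W134={x3,x5,x6} W135={x3,x5,x6} W145={x1,x3,x5,x6} W234={x5,x6,x7} W235={x5,x6} W245={x1,x5,x6} W345={x3,x5,x6}
  W1234={x5,x6} W1235={x5,x6} W1245={x1,x5,x6} W1345={x3,x5,x6} W2345={x5,x6}
  W12345={x5,x6}
components per intersection:
  W1: {x1,x3,x5,x6} {x4}
  W2: {x1,x5,x6} {x4} {x7}
  W3: {x3,x5,x6} {x4} {x7}
  W4: {x1,x2,x3,x5,x6,x7}
  W5: {x1,x3,x5,x6}
  W12: {x1,x5,x6} {x4}
  W13: {x3,x5,x6} {x4}
  W14: {x1,x3,x5,x6}
  W15: {x1,x3,x5,x6}
  W23: {x4} {x5,x6} {x7}
  W24: {x1,x5,x6} {x7}
  W25: {x1,x5,x6}
  W34: {x3,x5,x6} {x7}
  W35: {x3,x5,x6}
  W45: {x1,x3,x5,x6}
  W123: {x4} {x5,x6}
  W124: {x1,x5,x6}
  W125: {x1,x5,x6}
  W134: {x3,x5,x6}
  W135: {x3,x5,x6}
  W145: {x1,x3,x5,x6}
  W234: {x5,x6} {x7}
  W235: {x5,x6}
  W245: {x1,x5,x6}
  W345: {x3,x5,x6}
  W1234: {x5,x6}
  W1235: {x5,x6}
  W1245: {x1,x5,x6}
  W1345: {x3,x5,x6}
  W2345: {x5,x6}
  W12345: {x5,x6}
C dims 10,16,12,5; δ0: rk 8, SNF 1^8; δ1: rk 8, SNF 1^8; δ2: rk 4, SNF 1^4
degree 0: 10−8−0 = 2 → Ȟ^0 ≅ Z^2
degree 1: 16−8−8 = 0 → Ȟ^1 ≅ 0
degree 2: 12−4−8 = 0 → Ȟ^2 ≅ 0


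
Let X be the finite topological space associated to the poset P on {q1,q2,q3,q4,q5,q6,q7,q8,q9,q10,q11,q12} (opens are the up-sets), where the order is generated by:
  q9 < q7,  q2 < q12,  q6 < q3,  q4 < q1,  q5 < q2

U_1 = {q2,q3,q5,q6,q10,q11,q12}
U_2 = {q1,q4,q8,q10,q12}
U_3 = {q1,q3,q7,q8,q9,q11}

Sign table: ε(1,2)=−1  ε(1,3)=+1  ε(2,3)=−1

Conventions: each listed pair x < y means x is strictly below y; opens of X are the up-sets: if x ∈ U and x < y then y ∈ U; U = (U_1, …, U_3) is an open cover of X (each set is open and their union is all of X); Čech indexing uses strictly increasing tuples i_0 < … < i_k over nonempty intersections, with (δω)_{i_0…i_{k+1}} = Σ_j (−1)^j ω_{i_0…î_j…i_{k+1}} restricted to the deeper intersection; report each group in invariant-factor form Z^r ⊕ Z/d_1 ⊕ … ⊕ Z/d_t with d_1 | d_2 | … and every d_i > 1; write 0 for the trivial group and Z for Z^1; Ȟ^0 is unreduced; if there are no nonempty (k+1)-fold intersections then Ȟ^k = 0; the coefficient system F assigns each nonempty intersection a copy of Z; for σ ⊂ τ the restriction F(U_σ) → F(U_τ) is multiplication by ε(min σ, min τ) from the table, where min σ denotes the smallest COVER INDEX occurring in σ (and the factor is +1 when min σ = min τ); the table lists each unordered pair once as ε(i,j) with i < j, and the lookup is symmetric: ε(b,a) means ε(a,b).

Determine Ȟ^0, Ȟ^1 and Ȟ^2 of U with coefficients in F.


nerve of the cover:
  U12={q10,q12} U13={q3,q11} U23={q1,q8}
C dims 3,3; δ0: rk 2, SNF 1^2
Ȟ^0 = (3 − 2) − 0 = 1, so Ȟ^0 ≅ Z
Ȟ^1 = (3 − 0) − 2 = 1, so Ȟ^1 ≅ Z
Ȟ^2 = (0 − 0) − 0 = 0, so Ȟ^2 ≅ 0

Ȟ^0 = Z, Ȟ^1 = Z, Ȟ^2 = 0


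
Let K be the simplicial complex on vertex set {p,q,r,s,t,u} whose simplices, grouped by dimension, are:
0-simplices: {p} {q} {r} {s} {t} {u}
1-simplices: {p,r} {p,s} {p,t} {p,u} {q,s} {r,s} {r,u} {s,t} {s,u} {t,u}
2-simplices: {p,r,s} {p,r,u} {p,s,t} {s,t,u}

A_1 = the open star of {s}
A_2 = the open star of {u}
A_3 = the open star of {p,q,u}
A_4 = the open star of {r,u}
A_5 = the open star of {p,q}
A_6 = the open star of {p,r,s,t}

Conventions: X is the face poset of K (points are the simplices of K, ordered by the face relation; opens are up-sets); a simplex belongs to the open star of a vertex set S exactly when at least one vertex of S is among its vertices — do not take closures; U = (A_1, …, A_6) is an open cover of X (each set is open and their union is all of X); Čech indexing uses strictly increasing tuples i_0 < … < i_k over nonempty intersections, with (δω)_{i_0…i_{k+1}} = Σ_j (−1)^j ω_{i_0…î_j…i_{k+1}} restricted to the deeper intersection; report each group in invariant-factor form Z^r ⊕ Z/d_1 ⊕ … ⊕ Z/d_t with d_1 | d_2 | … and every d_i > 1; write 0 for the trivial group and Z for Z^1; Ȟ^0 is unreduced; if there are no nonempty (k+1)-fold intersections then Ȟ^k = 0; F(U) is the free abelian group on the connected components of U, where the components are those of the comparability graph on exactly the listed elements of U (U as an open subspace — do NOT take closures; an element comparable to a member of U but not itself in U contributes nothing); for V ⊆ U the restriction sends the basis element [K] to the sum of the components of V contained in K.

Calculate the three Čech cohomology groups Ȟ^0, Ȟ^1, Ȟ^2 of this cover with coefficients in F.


Ȟ^0 = Z; Ȟ^1 = Z; Ȟ^2 = 0

nerve simplices:
  A1={{s},{p,s},{q,s},{r,s},{s,t},{s,u},{p,r,s},{p,s,t},{s,t,u}} A2={{u},{p,u},{r,u},{s,u},{t,u},{p,r,u},{s,t,u}} A3={{p},{q},{u},{p,r},{p,s},{p,t},{p,u},{q,s},{r,u},{s,u},{t,u},{p,r,s},{p,r,u},{p,s,t},{s,t,u}} A4={{r},{u},{p,r},{p,u},{r,s},{r,u},{s,u},{t,u},{p,r,s},{p,r,u},{s,t,u}} A5={{p},{q},{p,r},{p,s},{p,t},{p,u},{q,s},{p,r,s},{p,r,u},{p,s,t}} A6={{p},{r},{s},{t},{p,r},{p,s},{p,t},{p,u},{q,s},{r,s},{r,u},{s,t},{s,u},{t,u},{p,r,s},{p,r,u},{p,s,t},{s,t,u}}
  A12={{s,u},{s,t,u}} A13={{p,s},{q,s},{s,u},{p,r,s},{p,s,t},{s,t,u}} A14={{r,s},{s,u},{p,r,s},{s,t,u}} A15={{p,s},{q,s},{p,r,s},{p,s,t}} A16={{s},{p,s},{q,s},{r,s},{s,t},{s,u},{p,r,s},{p,s,t},{s,t,u}} A23={{u},{p,u},{r,u},{s,u},{t,u},{p,r,u},{s,t,u}} A24={{u},{p,u},{r,u},{s,u},{t,u},{p,r,u},{s,t,u}} A25={{p,u},{p,r,u}} A26={{p,u},{r,u},{s,u},{t,u},{p,r,u},{s,t,u}} A34={{u},{p,r},{p,u},{r,u},{s,u},{t,u},{p,r,s},{p,r,u},{s,t,u}} A35={{p},{q},{p,r},{p,s},{p,t},{p,u},{q,s},{p,r,s},{p,r,u},{p,s,t}} A36={{p},{p,r},{p,s},{p,t},{p,u},{q,s},{r,u},{s,u},{t,u},{p,r,s},{p,r,u},{p,s,t},{s,t,u}} A45={{p,r},{p,u},{p,r,s},{p,r,u}} A46={{r},{p,r},{p,u},{r,s},{r,u},{s,u},{t,u},{p,r,s},{p,r,u},{s,t,u}} A56={{p},{p,r},{p,s},{p,t},{p,u},{q,s},{p,r,s},{p,r,u},{p,s,t}}
  A123={{s,u},{s,t,u}} A124={{s,u},{s,t,u}} A126={{s,u},{s,t,u}} A134={{s,u},{p,r,s},{s,t,u}} A135={{p,s},{q,s},{p,r,s},{p,s,t}} A136={{p,s},{q,s},{s,u},{p,r,s},{p,s,t},{s,t,u}} A145={{p,r,s}} A146={{r,s},{s,u},{p,r,s},{s,t,u}} A156={{p,s},{q,s},{p,r,s},{p,s,t}} A234={{u},{p,u},{r,u},{s,u},{t,u},{p,r,u},{s,t,u}} A235={{p,u},{p,r,u}} A236={{p,u},{r,u},{s,u},{t,u},{p,r,u},{s,t,u}} A245={{p,u},{p,r,u}} A246={{p,u},{r,u},{s,u},{t,u},{p,r,u},{s,t,u}} A256={{p,u},{p,r,u}} A345={{p,r},{p,u},{p,r,s},{p,r,u}} A346={{p,r},{p,u},{r,u},{s,u},{t,u},{p,r,s},{p,r,u},{s,t,u}} A356={{p},{p,r},{p,s},{p,t},{p,u},{q,s},{p,r,s},{p,r,u},{p,s,t}} A456={{p,r},{p,u},{p,r,s},{p,r,u}}
  A1234={{s,u},{s,t,u}} A1236={{s,u},{s,t,u}} A1246={{s,u},{s,t,u}} A1345={{p,r,s}} A1346={{s,u},{p,r,s},{s,t,u}} A1356={{p,s},{q,s},{p,r,s},{p,s,t}} A1456={{p,r,s}} A2345={{p,u},{p,r,u}} A2346={{p,u},{r,u},{s,u},{t,u},{p,r,u},{s,t,u}} A2356={{p,u},{p,r,u}} A2456={{p,u},{p,r,u}} A3456={{p,r},{p,u},{p,r,s},{p,r,u}}
  A12346={{s,u},{s,t,u}} A13456={{p,r,s}} A23456={{p,u},{p,r,u}}
components per intersection:
  A1: {{s},{p,s},{q,s},{r,s},{s,t},{s,u},{p,r,s},{p,s,t},{s,t,u}}
  A2: {{u},{p,u},{r,u},{s,u},{t,u},{p,r,u},{s,t,u}}
  A3: {{p},{u},{p,r},{p,s},{p,t},{p,u},{r,u},{s,u},{t,u},{p,r,s},{p,r,u},{p,s,t},{s,t,u}} {{q},{q,s}}
  A4: {{r},{u},{p,r},{p,u},{r,s},{r,u},{s,u},{t,u},{p,r,s},{p,r,u},{s,t,u}}
  A5: {{p},{p,r},{p,s},{p,t},{p,u},{p,r,s},{p,r,u},{p,s,t}} {{q},{q,s}}
  A6: {{p},{r},{s},{t},{p,r},{p,s},{p,t},{p,u},{q,s},{r,s},{r,u},{s,t},{s,u},{t,u},{p,r,s},{p,r,u},{p,s,t},{s,t,u}}
  A12: {{s,u},{s,t,u}}
  A13: {{p,s},{p,r,s},{p,s,t}} {{q,s}} {{s,u},{s,t,u}}
  A14: {{r,s},{p,r,s}} {{s,u},{s,t,u}}
  A15: {{p,s},{p,r,s},{p,s,t}} {{q,s}}
  A16: {{s},{p,s},{q,s},{r,s},{s,t},{s,u},{p,r,s},{p,s,t},{s,t,u}}
  A23: {{u},{p,u},{r,u},{s,u},{t,u},{p,r,u},{s,t,u}}
  A24: {{u},{p,u},{r,u},{s,u},{t,u},{p,r,u},{s,t,u}}
  A25: {{p,u},{p,r,u}}
  A26: {{p,u},{r,u},{p,r,u}} {{s,u},{t,u},{s,t,u}}
  A34: {{u},{p,r},{p,u},{r,u},{s,u},{t,u},{p,r,s},{p,r,u},{s,t,u}}
  A35: {{p},{p,r},{p,s},{p,t},{p,u},{p,r,s},{p,r,u},{p,s,t}} {{q},{q,s}}
  A36: {{p},{p,r},{p,s},{p,t},{p,u},{r,u},{p,r,s},{p,r,u},{p,s,t}} {{q,s}} {{s,u},{t,u},{s,t,u}}
  A45: {{p,r},{p,u},{p,r,s},{p,r,u}}
  A46: {{r},{p,r},{p,u},{r,s},{r,u},{p,r,s},{p,r,u}} {{s,u},{t,u},{s,t,u}}
  A56: {{p},{p,r},{p,s},{p,t},{p,u},{p,r,s},{p,r,u},{p,s,t}} {{q,s}}
  A123: {{s,u},{s,t,u}}
  A124: {{s,u},{s,t,u}}
  A126: {{s,u},{s,t,u}}
  A134: {{s,u},{s,t,u}} {{p,r,s}}
  A135: {{p,s},{p,r,s},{p,s,t}} {{q,s}}
  A136: {{p,s},{p,r,s},{p,s,t}} {{q,s}} {{s,u},{s,t,u}}
  A145: {{p,r,s}}
  A146: {{r,s},{p,r,s}} {{s,u},{s,t,u}}
  A156: {{p,s},{p,r,s},{p,s,t}} {{q,s}}
  A234: {{u},{p,u},{r,u},{s,u},{t,u},{p,r,u},{s,t,u}}
  A235: {{p,u},{p,r,u}}
  A236: {{p,u},{r,u},{p,r,u}} {{s,u},{t,u},{s,t,u}}
  A245: {{p,u},{p,r,u}}
  A246: {{p,u},{r,u},{p,r,u}} {{s,u},{t,u},{s,t,u}}
  A256: {{p,u},{p,r,u}}
  A345: {{p,r},{p,u},{p,r,s},{p,r,u}}
  A346: {{p,r},{p,u},{r,u},{p,r,s},{p,r,u}} {{s,u},{t,u},{s,t,u}}
  A356: {{p},{p,r},{p,s},{p,t},{p,u},{p,r,s},{p,r,u},{p,s,t}} {{q,s}}
  A456: {{p,r},{p,u},{p,r,s},{p,r,u}}
  A1234: {{s,u},{s,t,u}}
  A1236: {{s,u},{s,t,u}}
  A1246: {{s,u},{s,t,u}}
  A1345: {{p,r,s}}
  A1346: {{s,u},{s,t,u}} {{p,r,s}}
  A1356: {{p,s},{p,r,s},{p,s,t}} {{q,s}}
  A1456: {{p,r,s}}
  A2345: {{p,u},{p,r,u}}
  A2346: {{p,u},{r,u},{p,r,u}} {{s,u},{t,u},{s,t,u}}
  A2356: {{p,u},{p,r,u}}
  A2456: {{p,u},{p,r,u}}
  A3456: {{p,r},{p,u},{p,r,s},{p,r,u}}
  A12346: {{s,u},{s,t,u}}
  A13456: {{p,r,s}}
  A23456: {{p,u},{p,r,u}}
C dims 8,25,29,15; δ0: rk 7, SNF 1^7; δ1: rk 17, SNF 1^17; δ2: rk 12, SNF 1^12
degree 0: 8−7−0 = 1 → Ȟ^0 ≅ Z
degree 1: 25−17−7 = 1 → Ȟ^1 ≅ Z
degree 2: 29−12−17 = 0 → Ȟ^2 ≅ 0


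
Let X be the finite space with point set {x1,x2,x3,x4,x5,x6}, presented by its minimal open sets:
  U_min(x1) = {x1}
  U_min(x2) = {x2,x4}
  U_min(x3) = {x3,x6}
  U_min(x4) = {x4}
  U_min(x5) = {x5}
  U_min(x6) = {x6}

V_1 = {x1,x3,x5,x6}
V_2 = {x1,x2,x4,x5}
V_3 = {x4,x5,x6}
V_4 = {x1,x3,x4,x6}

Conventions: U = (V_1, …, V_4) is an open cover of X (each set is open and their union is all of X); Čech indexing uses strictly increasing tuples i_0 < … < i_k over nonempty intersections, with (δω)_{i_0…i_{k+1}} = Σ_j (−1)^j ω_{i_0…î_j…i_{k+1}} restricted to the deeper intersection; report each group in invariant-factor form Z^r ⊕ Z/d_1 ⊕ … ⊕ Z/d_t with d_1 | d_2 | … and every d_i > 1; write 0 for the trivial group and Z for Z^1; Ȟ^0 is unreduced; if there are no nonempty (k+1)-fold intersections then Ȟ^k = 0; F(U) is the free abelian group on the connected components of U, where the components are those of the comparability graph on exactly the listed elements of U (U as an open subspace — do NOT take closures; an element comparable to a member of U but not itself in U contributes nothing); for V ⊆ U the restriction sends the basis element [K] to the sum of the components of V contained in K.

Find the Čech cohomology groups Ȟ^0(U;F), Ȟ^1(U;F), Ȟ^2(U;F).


Ȟ^0 = Z^4,  Ȟ^1 = 0,  Ȟ^2 = 0

nerve simplices:
  V12={x1,x5} V13={x5,x6} V14={x1,x3,x6} V23={x4,x5} V24={x1,x4} V34={x4,x6}
  V123={x5} V124={x1} V134={x6} V234={x4}
components per intersection:
  V1: {x1} {x3,x6} {x5}
  V2: {x1} {x2,x4} {x5}
  V3: {x4} {x5} {x6}
  V4: {x1} {x3,x6} {x4}
  V12: {x1} {x5}
  V13: {x5} {x6}
  V14: {x1} {x3,x6}
  V23: {x4} {x5}
  V24: {x1} {x4}
  V34: {x4} {x6}
  V123: {x5}
  V124: {x1}
  V134: {x6}
  V234: {x4}
C dims 12,12,4; δ0: rk 8, SNF 1^8; δ1: rk 4, SNF 1^4
degree 0: 12−8−0 = 4 → Ȟ^0 ≅ Z^4
degree 1: 12−4−8 = 0 → Ȟ^1 ≅ 0
degree 2: 4−0−4 = 0 → Ȟ^2 ≅ 0


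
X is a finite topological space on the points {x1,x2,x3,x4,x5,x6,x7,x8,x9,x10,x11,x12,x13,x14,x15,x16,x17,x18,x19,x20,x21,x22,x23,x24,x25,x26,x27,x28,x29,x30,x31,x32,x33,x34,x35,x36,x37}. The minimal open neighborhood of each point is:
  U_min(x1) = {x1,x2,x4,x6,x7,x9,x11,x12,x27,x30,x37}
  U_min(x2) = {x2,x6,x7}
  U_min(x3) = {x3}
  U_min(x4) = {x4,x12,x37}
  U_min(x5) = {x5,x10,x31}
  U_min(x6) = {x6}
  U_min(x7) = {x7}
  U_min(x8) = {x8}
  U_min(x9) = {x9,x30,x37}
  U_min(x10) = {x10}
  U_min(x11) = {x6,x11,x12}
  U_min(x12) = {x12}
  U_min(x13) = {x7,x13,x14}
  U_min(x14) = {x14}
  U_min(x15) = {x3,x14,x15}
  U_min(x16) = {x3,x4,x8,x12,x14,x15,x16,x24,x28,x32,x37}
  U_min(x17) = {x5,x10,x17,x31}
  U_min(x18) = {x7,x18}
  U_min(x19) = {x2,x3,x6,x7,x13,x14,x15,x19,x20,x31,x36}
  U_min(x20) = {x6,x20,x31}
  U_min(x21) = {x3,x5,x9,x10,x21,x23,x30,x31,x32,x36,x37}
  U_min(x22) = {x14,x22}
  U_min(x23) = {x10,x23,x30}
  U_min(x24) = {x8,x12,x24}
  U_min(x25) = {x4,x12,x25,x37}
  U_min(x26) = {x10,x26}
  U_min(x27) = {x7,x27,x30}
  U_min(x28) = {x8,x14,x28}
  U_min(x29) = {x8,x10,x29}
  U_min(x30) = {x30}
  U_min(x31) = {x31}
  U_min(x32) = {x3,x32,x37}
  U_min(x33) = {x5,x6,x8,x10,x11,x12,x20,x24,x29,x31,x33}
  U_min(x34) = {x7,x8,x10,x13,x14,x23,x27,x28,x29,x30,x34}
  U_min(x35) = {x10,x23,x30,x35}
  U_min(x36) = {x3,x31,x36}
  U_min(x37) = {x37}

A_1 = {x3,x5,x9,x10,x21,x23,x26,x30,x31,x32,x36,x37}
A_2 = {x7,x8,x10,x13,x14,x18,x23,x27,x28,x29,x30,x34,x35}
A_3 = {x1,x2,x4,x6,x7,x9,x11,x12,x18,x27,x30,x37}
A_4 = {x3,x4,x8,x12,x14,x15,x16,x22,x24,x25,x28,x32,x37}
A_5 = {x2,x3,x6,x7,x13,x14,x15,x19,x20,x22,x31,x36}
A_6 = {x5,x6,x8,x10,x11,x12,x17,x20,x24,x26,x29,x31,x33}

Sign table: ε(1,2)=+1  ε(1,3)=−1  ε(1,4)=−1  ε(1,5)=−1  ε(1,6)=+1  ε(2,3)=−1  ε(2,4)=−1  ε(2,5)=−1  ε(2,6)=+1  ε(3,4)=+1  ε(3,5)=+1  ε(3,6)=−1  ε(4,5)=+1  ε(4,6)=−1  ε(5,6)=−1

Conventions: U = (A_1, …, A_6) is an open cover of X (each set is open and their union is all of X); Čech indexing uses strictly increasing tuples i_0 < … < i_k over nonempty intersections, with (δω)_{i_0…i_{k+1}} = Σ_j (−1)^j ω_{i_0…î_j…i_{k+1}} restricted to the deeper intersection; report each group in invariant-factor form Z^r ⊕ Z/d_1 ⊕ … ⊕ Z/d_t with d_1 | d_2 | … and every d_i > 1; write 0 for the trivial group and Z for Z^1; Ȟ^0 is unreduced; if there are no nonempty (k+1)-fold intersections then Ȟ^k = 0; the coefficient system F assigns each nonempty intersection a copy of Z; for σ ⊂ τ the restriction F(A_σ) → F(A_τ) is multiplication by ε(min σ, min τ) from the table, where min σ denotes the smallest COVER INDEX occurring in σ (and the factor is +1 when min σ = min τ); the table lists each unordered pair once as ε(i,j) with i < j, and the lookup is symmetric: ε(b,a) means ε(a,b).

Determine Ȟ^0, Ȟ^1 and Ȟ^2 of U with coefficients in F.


Ȟ^0 = Z, Ȟ^1 = 0 and Ȟ^2 = Z/2

nerve of the cover:
  A12={x10,x23,x30} A13={x9,x30,x37} A14={x3,x32,x37} A15={x3,x31,x36} A16={x5,x10,x26,x31} A23={x7,x18,x27,x30} A24={x8,x14,x28} A25={x7,x13,x14} A26={x8,x10,x29} A34={x4,x12,x37} A35={x2,x6,x7} A36={x6,x11,x12} A45={x3,x14,x15,x22} A46={x8,x12,x24} A56={x6,x20,x31}
  A123={x30} A126={x10} A134={x37} A145={x3} A156={x31} A235={x7} A245={x14} A246={x8} A346={x12} A356={x6}
C dims 6,15,10; δ0: rk 5, SNF 1^5; δ1: rk 10, SNF 1^9·2
Ȟ^0 = (6 − 5) − 0 = 1, so Ȟ^0 ≅ Z
Ȟ^1 = (15 − 10) − 5 = 0, so Ȟ^1 ≅ 0
Ȟ^2 = (10 − 0) − 10 = 0 plus torsion [2], so Ȟ^2 ≅ Z/2


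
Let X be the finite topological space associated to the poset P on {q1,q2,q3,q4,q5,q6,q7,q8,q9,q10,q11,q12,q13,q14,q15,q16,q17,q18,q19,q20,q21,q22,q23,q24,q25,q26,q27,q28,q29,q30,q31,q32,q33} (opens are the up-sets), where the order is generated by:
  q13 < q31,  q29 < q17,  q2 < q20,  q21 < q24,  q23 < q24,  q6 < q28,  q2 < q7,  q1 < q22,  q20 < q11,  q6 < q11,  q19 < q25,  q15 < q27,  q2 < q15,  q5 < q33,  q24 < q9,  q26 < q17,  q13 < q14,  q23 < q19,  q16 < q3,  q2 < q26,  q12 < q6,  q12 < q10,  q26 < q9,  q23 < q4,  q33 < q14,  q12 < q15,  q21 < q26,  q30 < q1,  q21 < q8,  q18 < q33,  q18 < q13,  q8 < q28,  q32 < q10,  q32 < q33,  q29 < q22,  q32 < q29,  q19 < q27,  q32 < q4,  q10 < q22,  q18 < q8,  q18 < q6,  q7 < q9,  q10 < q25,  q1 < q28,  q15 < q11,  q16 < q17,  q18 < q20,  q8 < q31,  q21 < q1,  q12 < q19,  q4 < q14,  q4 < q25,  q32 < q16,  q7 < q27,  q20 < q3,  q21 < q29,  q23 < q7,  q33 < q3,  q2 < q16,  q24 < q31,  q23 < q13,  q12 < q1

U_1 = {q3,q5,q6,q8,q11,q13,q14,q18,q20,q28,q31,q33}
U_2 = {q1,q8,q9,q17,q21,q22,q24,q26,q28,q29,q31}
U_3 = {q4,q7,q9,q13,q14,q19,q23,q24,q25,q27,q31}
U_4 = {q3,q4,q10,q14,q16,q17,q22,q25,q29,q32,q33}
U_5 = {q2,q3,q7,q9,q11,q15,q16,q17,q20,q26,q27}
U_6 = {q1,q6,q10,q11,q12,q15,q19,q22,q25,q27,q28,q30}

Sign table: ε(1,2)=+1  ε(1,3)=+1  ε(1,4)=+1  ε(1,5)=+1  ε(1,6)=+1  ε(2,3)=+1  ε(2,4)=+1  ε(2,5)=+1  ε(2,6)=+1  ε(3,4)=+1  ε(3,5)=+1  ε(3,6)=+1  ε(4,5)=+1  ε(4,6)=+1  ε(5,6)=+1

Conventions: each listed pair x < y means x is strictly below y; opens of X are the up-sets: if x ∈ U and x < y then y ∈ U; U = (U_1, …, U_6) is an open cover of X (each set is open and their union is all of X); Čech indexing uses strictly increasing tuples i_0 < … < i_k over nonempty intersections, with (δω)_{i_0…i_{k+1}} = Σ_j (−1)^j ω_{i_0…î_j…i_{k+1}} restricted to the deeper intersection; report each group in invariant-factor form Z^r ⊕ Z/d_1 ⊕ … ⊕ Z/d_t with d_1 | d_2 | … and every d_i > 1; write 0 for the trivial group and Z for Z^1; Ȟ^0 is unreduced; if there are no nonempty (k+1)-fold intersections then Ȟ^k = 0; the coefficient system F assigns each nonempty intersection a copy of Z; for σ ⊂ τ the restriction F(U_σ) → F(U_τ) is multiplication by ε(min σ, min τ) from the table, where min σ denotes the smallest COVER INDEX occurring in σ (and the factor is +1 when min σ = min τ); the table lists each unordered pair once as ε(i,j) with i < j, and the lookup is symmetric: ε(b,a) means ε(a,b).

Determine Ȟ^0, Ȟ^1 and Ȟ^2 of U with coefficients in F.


nerve of the cover:
  U12={q8,q28,q31} U13={q13,q14,q31} U14={q3,q14,q33} U15={q3,q11,q20} U16={q6,q11,q28} U23={q9,q24,q31} U24={q17,q22,q29} U25={q9,q17,q26} U26={q1,q22,q28} U34={q4,q14,q25} U35={q7,q9,q27} U36={q19,q25,q27} U45={q3,q16,q17} U46={q10,q22,q25} U56={q11,q15,q27}
  U123={q31} U126={q28} U134={q14} U145={q3} U156={q11} U235={q9} U245={q17} U246={q22} U346={q25} U356={q27}
C dims 6,15,10; δ0: rk 5, SNF 1^5; δ1: rk 10, SNF 1^9·2
Ȟ^0 = (6 − 5) − 0 = 1, so Ȟ^0 ≅ Z
Ȟ^1 = (15 − 10) − 5 = 0, so Ȟ^1 ≅ 0
Ȟ^2 = (10 − 0) − 10 = 0 plus torsion [2], so Ȟ^2 ≅ Z/2

Ȟ^0(U;F) ≅ Z, Ȟ^1(U;F) ≅ 0, Ȟ^2(U;F) ≅ Z/2
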